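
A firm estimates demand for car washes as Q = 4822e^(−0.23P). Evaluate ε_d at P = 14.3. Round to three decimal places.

At P = 14.3, Q = 179.818.
dQ/dP = −0.23·4822e^(−0.23P) = −0.23Q = -41.358.
ε = (dQ/dP)(P/Q) = (-41.358)(14.3/179.818).

-3.289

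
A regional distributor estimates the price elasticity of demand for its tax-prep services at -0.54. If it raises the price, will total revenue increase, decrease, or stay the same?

increase

|ε| = 0.54 < 1, so demand is inelastic. A price rise therefore raises total revenue.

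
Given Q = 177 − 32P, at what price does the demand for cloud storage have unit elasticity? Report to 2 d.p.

2.77

For linear demand Q = a − bP, ε = −bP/(a − bP). |ε| = 1 when bP = a − bP, i.e. P = a/(2b).
P = 177/(2·32) = 177/64 = 2.7656.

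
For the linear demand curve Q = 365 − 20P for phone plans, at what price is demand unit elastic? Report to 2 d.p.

9.13

For linear demand Q = a − bP, ε = −bP/(a − bP). |ε| = 1 when bP = a − bP, i.e. P = a/(2b).
P = 365/(2·20) = 365/40 = 9.1250.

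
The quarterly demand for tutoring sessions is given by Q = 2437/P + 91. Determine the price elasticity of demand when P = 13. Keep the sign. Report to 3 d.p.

-0.673

At P = 13, Q = 278.462.
dQ/dP = −2437/P² = -14.420.
ε = (dQ/dP)(P/Q) = (-14.420)(13/278.462).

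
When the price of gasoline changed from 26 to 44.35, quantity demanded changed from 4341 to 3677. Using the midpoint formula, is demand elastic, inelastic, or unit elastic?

Arc ε ≈ -0.317.
|ε| = 0.32 < 1.

inelastic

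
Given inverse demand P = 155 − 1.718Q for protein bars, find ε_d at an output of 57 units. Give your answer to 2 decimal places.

At Q = 57, P = 155 − 1.718(57) = 57.07.
dP/dQ = −1.718, so dQ/dP = 1/(−1.718) = -0.582.
ε = (dQ/dP)(P/Q) = (-0.582)(57.07/57).

-0.58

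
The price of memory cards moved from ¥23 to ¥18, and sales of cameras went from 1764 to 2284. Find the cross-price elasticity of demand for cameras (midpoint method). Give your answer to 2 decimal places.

-1.05

ΔQ_x = 2284 − 1764 = 520; ΔP_y = 18 − 23 = -5.
Midpoints: P̄_y = 20.50, Q̄_x = 2024.0.
ε_xy = (ΔQ_x/ΔP_y)(P̄_y/Q̄_x) = (520/-5)(20.50/2024.0).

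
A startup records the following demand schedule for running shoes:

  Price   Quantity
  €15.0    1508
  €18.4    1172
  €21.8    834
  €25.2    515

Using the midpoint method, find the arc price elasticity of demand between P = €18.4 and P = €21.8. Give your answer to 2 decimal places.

At P = 18.4, Q = 1172; at P = 21.8, Q = 834.
ΔQ = -338, ΔP = 3.4. Midpoints: P̄ = 20.10, Q̄ = 1003.0.
ε = (ΔQ/ΔP)(P̄/Q̄) = (-338/3.4)(20.10/1003.0).

-1.99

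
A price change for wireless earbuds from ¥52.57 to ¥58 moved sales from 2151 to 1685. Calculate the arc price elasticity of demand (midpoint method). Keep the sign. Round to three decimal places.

-2.474

ΔQ = 1685 − 2151 = -466; ΔP = 58 − 52.57 = 5.43.
Midpoints: P̄ = 55.28, Q̄ = 1918.0.
ε = (ΔQ/ΔP)(P̄/Q̄) = (-466/5.43)(55.28/1918.0).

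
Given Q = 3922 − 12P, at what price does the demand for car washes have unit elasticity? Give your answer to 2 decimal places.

For linear demand Q = a − bP, ε = −bP/(a − bP). |ε| = 1 when bP = a − bP, i.e. P = a/(2b).
P = 3922/(2·12) = 3922/24 = 163.4167.

163.42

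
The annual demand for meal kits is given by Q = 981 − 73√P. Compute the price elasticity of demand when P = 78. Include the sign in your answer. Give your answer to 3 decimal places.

-0.959

At P = 78, Q = 336.281.
dQ/dP = −73/(2√P) = -4.133.
ε = (dQ/dP)(P/Q) = (-4.133)(78/336.281).
|ε| < 1, so demand is inelastic at this price.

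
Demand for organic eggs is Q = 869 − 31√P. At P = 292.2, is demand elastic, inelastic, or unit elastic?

inelastic

Q = 339.090, dQ/dP = -0.907.
ε = (dQ/dP)(P/Q) ≈ -0.781.
|ε| = 0.78 < 1.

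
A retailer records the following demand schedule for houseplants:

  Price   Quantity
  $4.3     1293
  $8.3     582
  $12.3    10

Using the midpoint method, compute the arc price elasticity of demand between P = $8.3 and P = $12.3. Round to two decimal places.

-4.98

At P = 8.3, Q = 582; at P = 12.3, Q = 10.
ΔQ = -572, ΔP = 4.0. Midpoints: P̄ = 10.30, Q̄ = 296.0.
ε = (ΔQ/ΔP)(P̄/Q̄) = (-572/4.0)(10.30/296.0).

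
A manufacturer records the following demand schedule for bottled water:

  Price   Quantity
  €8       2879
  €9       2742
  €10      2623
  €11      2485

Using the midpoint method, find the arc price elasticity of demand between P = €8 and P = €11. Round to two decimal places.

At P = 8, Q = 2879; at P = 11, Q = 2485.
ΔQ = -394, ΔP = 3. Midpoints: P̄ = 9.50, Q̄ = 2682.0.
ε = (ΔQ/ΔP)(P̄/Q̄) = (-394/3)(9.50/2682.0).

-0.47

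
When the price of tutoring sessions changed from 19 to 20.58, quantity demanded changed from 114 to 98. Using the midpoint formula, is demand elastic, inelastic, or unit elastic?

elastic

Arc ε ≈ -1.891.
|ε| = 1.89 > 1.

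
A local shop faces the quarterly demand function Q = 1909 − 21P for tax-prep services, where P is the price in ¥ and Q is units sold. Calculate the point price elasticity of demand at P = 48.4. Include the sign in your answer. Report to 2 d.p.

-1.14

At P = 48.4, Q = 892.600.
dQ/dP = −21.
ε = (dQ/dP)(P/Q) = (-21)(48.4/892.600).
|ε| > 1, so demand is elastic at this price.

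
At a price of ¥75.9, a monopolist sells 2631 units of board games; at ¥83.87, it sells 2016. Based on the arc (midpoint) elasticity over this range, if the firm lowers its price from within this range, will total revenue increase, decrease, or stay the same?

increase

Arc ε = (-615/7.97)(79.89/2323.5) ≈ -2.653.
|ε| = 2.65 > 1, so demand is elastic. A price cut therefore raises total revenue.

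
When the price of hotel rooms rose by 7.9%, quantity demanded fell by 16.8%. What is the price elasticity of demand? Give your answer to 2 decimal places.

-2.13

ε = %ΔQ / %ΔP = (-16.8)/(7.9) = -2.127.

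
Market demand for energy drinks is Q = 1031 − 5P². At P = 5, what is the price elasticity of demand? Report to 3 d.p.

At P = 5, Q = 906.
dQ/dP = −10P = -50.
ε = (dQ/dP)(P/Q) = (-50)(5/906).
|ε| < 1, so demand is inelastic at this price.

-0.276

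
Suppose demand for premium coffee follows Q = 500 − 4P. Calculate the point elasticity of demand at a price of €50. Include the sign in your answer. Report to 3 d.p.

-0.667

At P = 50, Q = 300.
dQ/dP = −4.
ε = (dQ/dP)(P/Q) = (-4)(50/300).
|ε| < 1, so demand is inelastic at this price.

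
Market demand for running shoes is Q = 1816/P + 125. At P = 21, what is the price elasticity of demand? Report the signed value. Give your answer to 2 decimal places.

-0.41

At P = 21, Q = 211.476.
dQ/dP = −1816/P² = -4.118.
ε = (dQ/dP)(P/Q) = (-4.118)(21/211.476).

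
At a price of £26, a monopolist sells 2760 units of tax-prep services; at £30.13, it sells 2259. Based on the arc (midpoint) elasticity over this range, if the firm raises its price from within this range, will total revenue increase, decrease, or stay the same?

decrease

Arc ε = (-501/4.13)(28.06/2509.5) ≈ -1.357.
|ε| = 1.36 > 1, so demand is elastic. A price rise therefore reduces total revenue.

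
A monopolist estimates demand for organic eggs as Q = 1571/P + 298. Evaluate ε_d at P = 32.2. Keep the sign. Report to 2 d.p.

-0.14

At P = 32.2, Q = 346.789.
dQ/dP = −1571/P² = -1.515.
ε = (dQ/dP)(P/Q) = (-1.515)(32.2/346.789).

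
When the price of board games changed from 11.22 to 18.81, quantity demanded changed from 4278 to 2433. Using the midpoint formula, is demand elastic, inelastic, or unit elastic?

Arc ε ≈ -1.088.
|ε| = 1.09 > 1.

elastic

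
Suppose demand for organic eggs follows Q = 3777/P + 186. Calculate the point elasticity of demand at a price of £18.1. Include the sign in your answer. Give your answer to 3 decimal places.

-0.529

At P = 18.1, Q = 394.674.
dQ/dP = −3777/P² = -11.529.
ε = (dQ/dP)(P/Q) = (-11.529)(18.1/394.674).
|ε| < 1, so demand is inelastic at this price.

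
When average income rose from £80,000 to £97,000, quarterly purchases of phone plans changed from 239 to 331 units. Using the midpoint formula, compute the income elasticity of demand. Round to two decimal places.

1.68

ΔQ = 92, ΔI = 17000. Midpoints: Ī = 88,500, Q̄ = 285.0.
ε_I = (ΔQ/ΔI)(Ī/Q̄) = (92/17000)(88500/285.0).
ε_I > 0, so the good is normal.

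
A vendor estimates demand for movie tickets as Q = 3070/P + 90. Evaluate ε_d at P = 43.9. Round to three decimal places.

-0.437

At P = 43.9, Q = 159.932.
dQ/dP = −3070/P² = -1.593.
ε = (dQ/dP)(P/Q) = (-1.593)(43.9/159.932).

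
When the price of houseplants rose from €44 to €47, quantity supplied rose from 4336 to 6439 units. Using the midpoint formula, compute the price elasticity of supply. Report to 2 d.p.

5.92

ΔQ = 6439 − 4336 = 2103; ΔP = 47 − 44 = 3.
Midpoints: P̄ = 45.50, Q̄ = 5387.5.
ε_s = (ΔQ/ΔP)(P̄/Q̄) = (2103/3)(45.50/5387.5).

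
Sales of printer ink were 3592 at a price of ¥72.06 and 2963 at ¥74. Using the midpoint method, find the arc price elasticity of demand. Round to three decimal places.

-7.224

ΔQ = 2963 − 3592 = -629; ΔP = 74 − 72.06 = 1.94.
Midpoints: P̄ = 73.03, Q̄ = 3277.5.
ε = (ΔQ/ΔP)(P̄/Q̄) = (-629/1.94)(73.03/3277.5).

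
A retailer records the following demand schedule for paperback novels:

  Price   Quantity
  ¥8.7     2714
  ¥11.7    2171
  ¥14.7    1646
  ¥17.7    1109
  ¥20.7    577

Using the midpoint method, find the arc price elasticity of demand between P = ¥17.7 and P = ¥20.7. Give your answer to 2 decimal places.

-4.04

At P = 17.7, Q = 1109; at P = 20.7, Q = 577.
ΔQ = -532, ΔP = 3.0. Midpoints: P̄ = 19.20, Q̄ = 843.0.
ε = (ΔQ/ΔP)(P̄/Q̄) = (-532/3.0)(19.20/843.0).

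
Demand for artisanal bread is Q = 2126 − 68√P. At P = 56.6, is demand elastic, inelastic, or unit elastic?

Q = 1614.416, dQ/dP = -4.519.
ε = (dQ/dP)(P/Q) ≈ -0.158.
|ε| = 0.16 < 1.

inelastic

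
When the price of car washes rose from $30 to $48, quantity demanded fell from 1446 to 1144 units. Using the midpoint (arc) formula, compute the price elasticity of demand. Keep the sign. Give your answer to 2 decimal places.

-0.51

ΔQ = 1144 − 1446 = -302; ΔP = 48 − 30 = 18.
Midpoints: P̄ = 39.00, Q̄ = 1295.0.
ε = (ΔQ/ΔP)(P̄/Q̄) = (-302/18)(39.00/1295.0).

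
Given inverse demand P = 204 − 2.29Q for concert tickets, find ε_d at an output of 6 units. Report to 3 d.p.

At Q = 6, P = 204 − 2.29(6) = 190.26.
dP/dQ = −2.29, so dQ/dP = 1/(−2.29) = -0.437.
ε = (dQ/dP)(P/Q) = (-0.437)(190.26/6).

-13.847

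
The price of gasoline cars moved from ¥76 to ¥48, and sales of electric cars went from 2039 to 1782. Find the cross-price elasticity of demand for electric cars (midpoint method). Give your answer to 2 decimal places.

ΔQ_x = 1782 − 2039 = -257; ΔP_y = 48 − 76 = -28.
Midpoints: P̄_y = 62.00, Q̄_x = 1910.5.
ε_xy = (ΔQ_x/ΔP_y)(P̄_y/Q̄_x) = (-257/-28)(62.00/1910.5).
ε_xy > 0, so the goods are substitutes.

0.30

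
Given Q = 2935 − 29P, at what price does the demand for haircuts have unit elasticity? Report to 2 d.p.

50.60

For linear demand Q = a − bP, ε = −bP/(a − bP). |ε| = 1 when bP = a − bP, i.e. P = a/(2b).
P = 2935/(2·29) = 2935/58 = 50.6034.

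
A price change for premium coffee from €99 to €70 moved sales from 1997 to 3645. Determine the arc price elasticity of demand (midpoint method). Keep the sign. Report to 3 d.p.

-1.702

ΔQ = 3645 − 1997 = 1648; ΔP = 70 − 99 = -29.
Midpoints: P̄ = 84.50, Q̄ = 2821.0.
ε = (ΔQ/ΔP)(P̄/Q̄) = (1648/-29)(84.50/2821.0).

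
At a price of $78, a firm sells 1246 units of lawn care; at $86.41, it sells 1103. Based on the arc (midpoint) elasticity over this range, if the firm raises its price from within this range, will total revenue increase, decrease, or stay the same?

Arc ε = (-143/8.41)(82.20/1174.5) ≈ -1.190.
|ε| = 1.19 > 1, so demand is elastic. A price rise therefore reduces total revenue.

decrease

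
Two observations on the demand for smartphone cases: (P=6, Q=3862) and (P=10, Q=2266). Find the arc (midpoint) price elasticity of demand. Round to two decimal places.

ΔQ = 2266 − 3862 = -1596; ΔP = 10 − 6 = 4.
Midpoints: P̄ = 8.00, Q̄ = 3064.0.
ε = (ΔQ/ΔP)(P̄/Q̄) = (-1596/4)(8.00/3064.0).

-1.04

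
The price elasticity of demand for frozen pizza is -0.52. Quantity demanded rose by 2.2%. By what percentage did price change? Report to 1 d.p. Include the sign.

-4.2%

%ΔP ≈ %ΔQ / ε = (2.2%)/(-0.52) = -4.23%.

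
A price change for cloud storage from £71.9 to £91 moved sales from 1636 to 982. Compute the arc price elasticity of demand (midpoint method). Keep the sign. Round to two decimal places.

ΔQ = 982 − 1636 = -654; ΔP = 91 − 71.9 = 19.1.
Midpoints: P̄ = 81.45, Q̄ = 1309.0.
ε = (ΔQ/ΔP)(P̄/Q̄) = (-654/19.1)(81.45/1309.0).

-2.13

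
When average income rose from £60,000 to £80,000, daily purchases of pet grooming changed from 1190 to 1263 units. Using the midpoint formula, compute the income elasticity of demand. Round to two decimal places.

ΔQ = 73, ΔI = 20000. Midpoints: Ī = 70,000, Q̄ = 1226.5.
ε_I = (ΔQ/ΔI)(Ī/Q̄) = (73/20000)(70000/1226.5).

0.21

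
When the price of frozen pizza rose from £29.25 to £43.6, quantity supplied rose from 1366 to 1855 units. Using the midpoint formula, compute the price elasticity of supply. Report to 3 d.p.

0.771

ΔQ = 1855 − 1366 = 489; ΔP = 43.6 − 29.25 = 14.35.
Midpoints: P̄ = 36.42, Q̄ = 1610.5.
ε_s = (ΔQ/ΔP)(P̄/Q̄) = (489/14.35)(36.42/1610.5).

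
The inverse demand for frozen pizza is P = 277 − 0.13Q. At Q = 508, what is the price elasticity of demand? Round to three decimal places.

-3.194

At Q = 508, P = 277 − 0.13(508) = 210.96.
dP/dQ = −0.13, so dQ/dP = 1/(−0.13) = -7.692.
ε = (dQ/dP)(P/Q) = (-7.692)(210.96/508).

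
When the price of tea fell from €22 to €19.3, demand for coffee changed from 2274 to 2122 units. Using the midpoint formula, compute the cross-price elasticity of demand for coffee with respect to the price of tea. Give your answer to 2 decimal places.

ΔQ_x = 2122 − 2274 = -152; ΔP_y = 19.3 − 22 = -2.7.
Midpoints: P̄_y = 20.65, Q̄_x = 2198.0.
ε_xy = (ΔQ_x/ΔP_y)(P̄_y/Q̄_x) = (-152/-2.7)(20.65/2198.0).

0.53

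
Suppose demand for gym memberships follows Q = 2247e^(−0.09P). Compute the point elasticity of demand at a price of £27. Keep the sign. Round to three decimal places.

At P = 27, Q = 197.819.
dQ/dP = −0.09·2247e^(−0.09P) = −0.09Q = -17.804.
ε = (dQ/dP)(P/Q) = (-17.804)(27/197.819).

-2.430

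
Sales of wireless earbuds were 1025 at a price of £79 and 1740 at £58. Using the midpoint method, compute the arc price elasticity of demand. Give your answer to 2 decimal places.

ΔQ = 1740 − 1025 = 715; ΔP = 58 − 79 = -21.
Midpoints: P̄ = 68.50, Q̄ = 1382.5.
ε = (ΔQ/ΔP)(P̄/Q̄) = (715/-21)(68.50/1382.5).

-1.69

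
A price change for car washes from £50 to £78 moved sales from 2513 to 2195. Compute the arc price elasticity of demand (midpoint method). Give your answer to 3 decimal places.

-0.309

ΔQ = 2195 − 2513 = -318; ΔP = 78 − 50 = 28.
Midpoints: P̄ = 64.00, Q̄ = 2354.0.
ε = (ΔQ/ΔP)(P̄/Q̄) = (-318/28)(64.00/2354.0).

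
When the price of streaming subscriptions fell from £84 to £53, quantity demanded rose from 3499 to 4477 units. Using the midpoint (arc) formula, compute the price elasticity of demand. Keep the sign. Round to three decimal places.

-0.542

ΔQ = 4477 − 3499 = 978; ΔP = 53 − 84 = -31.
Midpoints: P̄ = 68.50, Q̄ = 3988.0.
ε = (ΔQ/ΔP)(P̄/Q̄) = (978/-31)(68.50/3988.0).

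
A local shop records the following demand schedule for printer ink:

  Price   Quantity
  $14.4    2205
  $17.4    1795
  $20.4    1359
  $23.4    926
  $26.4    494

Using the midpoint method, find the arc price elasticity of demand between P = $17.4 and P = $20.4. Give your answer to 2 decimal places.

-1.74

At P = 17.4, Q = 1795; at P = 20.4, Q = 1359.
ΔQ = -436, ΔP = 3.0. Midpoints: P̄ = 18.90, Q̄ = 1577.0.
ε = (ΔQ/ΔP)(P̄/Q̄) = (-436/3.0)(18.90/1577.0).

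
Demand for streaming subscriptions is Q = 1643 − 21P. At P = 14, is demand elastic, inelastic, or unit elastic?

Q = 1349, dQ/dP = -21.
ε = (dQ/dP)(P/Q) ≈ -0.218.
|ε| = 0.22 < 1.

inelastic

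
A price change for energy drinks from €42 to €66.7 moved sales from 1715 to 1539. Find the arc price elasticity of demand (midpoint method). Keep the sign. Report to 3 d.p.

ΔQ = 1539 − 1715 = -176; ΔP = 66.7 − 42 = 24.7.
Midpoints: P̄ = 54.35, Q̄ = 1627.0.
ε = (ΔQ/ΔP)(P̄/Q̄) = (-176/24.7)(54.35/1627.0).

-0.238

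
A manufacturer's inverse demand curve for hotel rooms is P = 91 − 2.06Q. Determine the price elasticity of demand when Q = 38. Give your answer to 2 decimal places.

At Q = 38, P = 91 − 2.06(38) = 12.72.
dP/dQ = −2.06, so dQ/dP = 1/(−2.06) = -0.485.
ε = (dQ/dP)(P/Q) = (-0.485)(12.72/38).

-0.16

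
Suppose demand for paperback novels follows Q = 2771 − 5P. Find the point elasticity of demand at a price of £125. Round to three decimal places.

-0.291

At P = 125, Q = 2146.
dQ/dP = −5.
ε = (dQ/dP)(P/Q) = (-5)(125/2146).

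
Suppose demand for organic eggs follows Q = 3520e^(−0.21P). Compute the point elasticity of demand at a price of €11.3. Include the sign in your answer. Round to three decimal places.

At P = 11.3, Q = 328.066.
dQ/dP = −0.21·3520e^(−0.21P) = −0.21Q = -68.894.
ε = (dQ/dP)(P/Q) = (-68.894)(11.3/328.066).

-2.373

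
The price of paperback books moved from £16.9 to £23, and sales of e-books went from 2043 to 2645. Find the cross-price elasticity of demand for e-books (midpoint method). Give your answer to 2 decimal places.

0.84

ΔQ_x = 2645 − 2043 = 602; ΔP_y = 23 − 16.9 = 6.1.
Midpoints: P̄_y = 19.95, Q̄_x = 2344.0.
ε_xy = (ΔQ_x/ΔP_y)(P̄_y/Q̄_x) = (602/6.1)(19.95/2344.0).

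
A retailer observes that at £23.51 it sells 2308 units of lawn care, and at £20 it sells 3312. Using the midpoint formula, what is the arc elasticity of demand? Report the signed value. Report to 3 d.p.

ΔQ = 3312 − 2308 = 1004; ΔP = 20 − 23.51 = -3.51.
Midpoints: P̄ = 21.76, Q̄ = 2810.0.
ε = (ΔQ/ΔP)(P̄/Q̄) = (1004/-3.51)(21.76/2810.0).

-2.215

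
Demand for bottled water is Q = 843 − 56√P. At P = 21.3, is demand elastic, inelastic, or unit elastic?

inelastic

Q = 584.549, dQ/dP = -6.067.
ε = (dQ/dP)(P/Q) ≈ -0.221.
|ε| = 0.22 < 1.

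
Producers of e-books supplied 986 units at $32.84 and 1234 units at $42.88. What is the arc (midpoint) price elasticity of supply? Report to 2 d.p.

0.84

ΔQ = 1234 − 986 = 248; ΔP = 42.88 − 32.84 = 10.04.
Midpoints: P̄ = 37.86, Q̄ = 1110.0.
ε_s = (ΔQ/ΔP)(P̄/Q̄) = (248/10.04)(37.86/1110.0).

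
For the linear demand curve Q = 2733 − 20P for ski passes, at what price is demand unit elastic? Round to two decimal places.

For linear demand Q = a − bP, ε = −bP/(a − bP). |ε| = 1 when bP = a − bP, i.e. P = a/(2b).
P = 2733/(2·20) = 2733/40 = 68.3250.

68.33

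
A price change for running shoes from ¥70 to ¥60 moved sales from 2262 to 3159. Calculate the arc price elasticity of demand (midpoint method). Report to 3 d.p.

ΔQ = 3159 − 2262 = 897; ΔP = 60 − 70 = -10.
Midpoints: P̄ = 65.00, Q̄ = 2710.5.
ε = (ΔQ/ΔP)(P̄/Q̄) = (897/-10)(65.00/2710.5).

-2.151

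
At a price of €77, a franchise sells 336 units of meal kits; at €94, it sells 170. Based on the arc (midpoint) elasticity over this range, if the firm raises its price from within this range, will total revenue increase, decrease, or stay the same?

decrease

Arc ε = (-166/17)(85.50/253.0) ≈ -3.300.
|ε| = 3.30 > 1, so demand is elastic. A price rise therefore reduces total revenue.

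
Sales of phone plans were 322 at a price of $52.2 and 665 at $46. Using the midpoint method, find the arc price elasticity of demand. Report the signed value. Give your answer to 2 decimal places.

-5.50

ΔQ = 665 − 322 = 343; ΔP = 46 − 52.2 = -6.2.
Midpoints: P̄ = 49.10, Q̄ = 493.5.
ε = (ΔQ/ΔP)(P̄/Q̄) = (343/-6.2)(49.10/493.5).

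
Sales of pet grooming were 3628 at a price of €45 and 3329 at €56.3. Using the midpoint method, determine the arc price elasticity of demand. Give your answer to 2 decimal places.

-0.39

ΔQ = 3329 − 3628 = -299; ΔP = 56.3 − 45 = 11.3.
Midpoints: P̄ = 50.65, Q̄ = 3478.5.
ε = (ΔQ/ΔP)(P̄/Q̄) = (-299/11.3)(50.65/3478.5).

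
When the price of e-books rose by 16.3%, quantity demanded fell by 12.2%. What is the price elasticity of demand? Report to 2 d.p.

-0.75

ε = %ΔQ / %ΔP = (-12.2)/(16.3) = -0.748.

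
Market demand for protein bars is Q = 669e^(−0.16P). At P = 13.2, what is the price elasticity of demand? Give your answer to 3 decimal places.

-2.112

At P = 13.2, Q = 80.946.
dQ/dP = −0.16·669e^(−0.16P) = −0.16Q = -12.951.
ε = (dQ/dP)(P/Q) = (-12.951)(13.2/80.946).
|ε| > 1, so demand is elastic at this price.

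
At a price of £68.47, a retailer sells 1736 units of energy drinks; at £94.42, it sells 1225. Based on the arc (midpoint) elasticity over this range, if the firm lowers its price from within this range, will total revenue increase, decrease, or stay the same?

Arc ε = (-511/25.95)(81.44/1480.5) ≈ -1.083.
|ε| = 1.08 > 1, so demand is elastic. A price cut therefore raises total revenue.

increase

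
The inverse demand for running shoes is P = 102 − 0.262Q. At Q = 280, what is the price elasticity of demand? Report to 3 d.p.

At Q = 280, P = 102 − 0.262(280) = 28.64.
dP/dQ = −0.262, so dQ/dP = 1/(−0.262) = -3.817.
ε = (dQ/dP)(P/Q) = (-3.817)(28.64/280).

-0.390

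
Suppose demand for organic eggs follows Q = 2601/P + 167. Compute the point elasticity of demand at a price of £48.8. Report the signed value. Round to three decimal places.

-0.242

At P = 48.8, Q = 220.299.
dQ/dP = −2601/P² = -1.092.
ε = (dQ/dP)(P/Q) = (-1.092)(48.8/220.299).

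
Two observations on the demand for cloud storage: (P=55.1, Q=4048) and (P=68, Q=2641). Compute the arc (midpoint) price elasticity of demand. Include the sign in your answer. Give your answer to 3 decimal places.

ΔQ = 2641 − 4048 = -1407; ΔP = 68 − 55.1 = 12.9.
Midpoints: P̄ = 61.55, Q̄ = 3344.5.
ε = (ΔQ/ΔP)(P̄/Q̄) = (-1407/12.9)(61.55/3344.5).

-2.007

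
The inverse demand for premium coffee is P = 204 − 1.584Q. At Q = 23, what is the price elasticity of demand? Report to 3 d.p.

At Q = 23, P = 204 − 1.584(23) = 167.57.
dP/dQ = −1.584, so dQ/dP = 1/(−1.584) = -0.631.
ε = (dQ/dP)(P/Q) = (-0.631)(167.57/23).

-4.599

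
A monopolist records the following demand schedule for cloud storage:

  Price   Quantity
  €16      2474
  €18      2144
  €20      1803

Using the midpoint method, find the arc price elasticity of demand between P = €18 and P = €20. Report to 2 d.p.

At P = 18, Q = 2144; at P = 20, Q = 1803.
ΔQ = -341, ΔP = 2. Midpoints: P̄ = 19.00, Q̄ = 1973.5.
ε = (ΔQ/ΔP)(P̄/Q̄) = (-341/2)(19.00/1973.5).

-1.64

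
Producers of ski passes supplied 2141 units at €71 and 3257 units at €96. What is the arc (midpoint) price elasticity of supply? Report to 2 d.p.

ΔQ = 3257 − 2141 = 1116; ΔP = 96 − 71 = 25.
Midpoints: P̄ = 83.50, Q̄ = 2699.0.
ε_s = (ΔQ/ΔP)(P̄/Q̄) = (1116/25)(83.50/2699.0).

1.38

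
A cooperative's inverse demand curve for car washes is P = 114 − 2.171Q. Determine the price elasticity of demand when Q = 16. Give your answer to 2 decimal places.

-2.28

At Q = 16, P = 114 − 2.171(16) = 79.26.
dP/dQ = −2.171, so dQ/dP = 1/(−2.171) = -0.461.
ε = (dQ/dP)(P/Q) = (-0.461)(79.26/16).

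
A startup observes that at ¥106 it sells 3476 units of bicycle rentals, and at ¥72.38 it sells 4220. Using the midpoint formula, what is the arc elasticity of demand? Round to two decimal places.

-0.51

ΔQ = 4220 − 3476 = 744; ΔP = 72.38 − 106 = -33.62.
Midpoints: P̄ = 89.19, Q̄ = 3848.0.
ε = (ΔQ/ΔP)(P̄/Q̄) = (744/-33.62)(89.19/3848.0).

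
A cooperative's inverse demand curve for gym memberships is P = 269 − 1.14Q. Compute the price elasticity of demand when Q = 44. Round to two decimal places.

At Q = 44, P = 269 − 1.14(44) = 218.84.
dP/dQ = −1.14, so dQ/dP = 1/(−1.14) = -0.877.
ε = (dQ/dP)(P/Q) = (-0.877)(218.84/44).

-4.36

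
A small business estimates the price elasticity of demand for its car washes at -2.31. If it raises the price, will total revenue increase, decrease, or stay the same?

|ε| = 2.31 > 1, so demand is elastic. A price rise therefore reduces total revenue.

decrease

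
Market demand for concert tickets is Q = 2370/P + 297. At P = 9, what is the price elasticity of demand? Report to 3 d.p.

-0.470

At P = 9, Q = 560.333.
dQ/dP = −2370/P² = -29.259.
ε = (dQ/dP)(P/Q) = (-29.259)(9/560.333).
|ε| < 1, so demand is inelastic at this price.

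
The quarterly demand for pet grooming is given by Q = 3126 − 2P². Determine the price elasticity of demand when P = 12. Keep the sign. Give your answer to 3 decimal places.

At P = 12, Q = 2838.
dQ/dP = −4P = -48.
ε = (dQ/dP)(P/Q) = (-48)(12/2838).
|ε| < 1, so demand is inelastic at this price.

-0.203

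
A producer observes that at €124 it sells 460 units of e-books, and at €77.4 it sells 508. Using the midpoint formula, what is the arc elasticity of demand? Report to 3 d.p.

-0.214

ΔQ = 508 − 460 = 48; ΔP = 77.4 − 124 = -46.6.
Midpoints: P̄ = 100.70, Q̄ = 484.0.
ε = (ΔQ/ΔP)(P̄/Q̄) = (48/-46.6)(100.70/484.0).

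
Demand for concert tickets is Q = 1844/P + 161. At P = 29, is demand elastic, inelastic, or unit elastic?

inelastic

Q = 224.586, dQ/dP = -2.193.
ε = (dQ/dP)(P/Q) ≈ -0.283.
|ε| = 0.28 < 1.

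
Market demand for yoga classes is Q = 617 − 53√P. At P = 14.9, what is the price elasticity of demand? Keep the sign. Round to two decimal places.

-0.25

At P = 14.9, Q = 412.417.
dQ/dP = −53/(2√P) = -6.865.
ε = (dQ/dP)(P/Q) = (-6.865)(14.9/412.417).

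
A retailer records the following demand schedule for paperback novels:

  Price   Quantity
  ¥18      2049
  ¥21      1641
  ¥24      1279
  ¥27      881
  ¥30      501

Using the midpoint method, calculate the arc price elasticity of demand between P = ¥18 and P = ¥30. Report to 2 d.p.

-2.43

At P = 18, Q = 2049; at P = 30, Q = 501.
ΔQ = -1548, ΔP = 12. Midpoints: P̄ = 24.00, Q̄ = 1275.0.
ε = (ΔQ/ΔP)(P̄/Q̄) = (-1548/12)(24.00/1275.0).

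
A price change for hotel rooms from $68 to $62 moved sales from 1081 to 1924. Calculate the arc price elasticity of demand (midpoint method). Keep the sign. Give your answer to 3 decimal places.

-6.078

ΔQ = 1924 − 1081 = 843; ΔP = 62 − 68 = -6.
Midpoints: P̄ = 65.00, Q̄ = 1502.5.
ε = (ΔQ/ΔP)(P̄/Q̄) = (843/-6)(65.00/1502.5).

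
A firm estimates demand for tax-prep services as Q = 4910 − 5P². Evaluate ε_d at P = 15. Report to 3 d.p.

-0.594

At P = 15, Q = 3785.
dQ/dP = −10P = -150.
ε = (dQ/dP)(P/Q) = (-150)(15/3785).
|ε| < 1, so demand is inelastic at this price.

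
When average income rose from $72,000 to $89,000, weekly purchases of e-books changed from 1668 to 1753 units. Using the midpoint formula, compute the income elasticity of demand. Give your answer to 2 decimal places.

0.24

ΔQ = 85, ΔI = 17000. Midpoints: Ī = 80,500, Q̄ = 1710.5.
ε_I = (ΔQ/ΔI)(Ī/Q̄) = (85/17000)(80500/1710.5).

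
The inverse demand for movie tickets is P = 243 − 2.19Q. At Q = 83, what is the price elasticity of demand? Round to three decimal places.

-0.337

At Q = 83, P = 243 − 2.19(83) = 61.23.
dP/dQ = −2.19, so dQ/dP = 1/(−2.19) = -0.457.
ε = (dQ/dP)(P/Q) = (-0.457)(61.23/83).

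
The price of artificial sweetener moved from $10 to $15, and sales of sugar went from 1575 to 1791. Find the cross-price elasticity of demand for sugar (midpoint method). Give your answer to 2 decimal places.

ΔQ_x = 1791 − 1575 = 216; ΔP_y = 15 − 10 = 5.
Midpoints: P̄_y = 12.50, Q̄_x = 1683.0.
ε_xy = (ΔQ_x/ΔP_y)(P̄_y/Q̄_x) = (216/5)(12.50/1683.0).
ε_xy > 0, so the goods are substitutes.

0.32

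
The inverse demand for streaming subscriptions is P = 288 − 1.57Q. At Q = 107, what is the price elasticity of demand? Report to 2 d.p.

-0.71

At Q = 107, P = 288 − 1.57(107) = 120.01.
dP/dQ = −1.57, so dQ/dP = 1/(−1.57) = -0.637.
ε = (dQ/dP)(P/Q) = (-0.637)(120.01/107).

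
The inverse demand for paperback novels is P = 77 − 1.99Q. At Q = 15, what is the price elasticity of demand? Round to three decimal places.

At Q = 15, P = 77 − 1.99(15) = 47.15.
dP/dQ = −1.99, so dQ/dP = 1/(−1.99) = -0.503.
ε = (dQ/dP)(P/Q) = (-0.503)(47.15/15).

-1.580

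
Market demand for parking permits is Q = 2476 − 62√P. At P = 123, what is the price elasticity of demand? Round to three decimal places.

-0.192

At P = 123, Q = 1788.387.
dQ/dP = −62/(2√P) = -2.795.
ε = (dQ/dP)(P/Q) = (-2.795)(123/1788.387).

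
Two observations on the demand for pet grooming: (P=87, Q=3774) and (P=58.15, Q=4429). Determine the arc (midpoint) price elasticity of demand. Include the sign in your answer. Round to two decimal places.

-0.40

ΔQ = 4429 − 3774 = 655; ΔP = 58.15 − 87 = -28.85.
Midpoints: P̄ = 72.58, Q̄ = 4101.5.
ε = (ΔQ/ΔP)(P̄/Q̄) = (655/-28.85)(72.58/4101.5).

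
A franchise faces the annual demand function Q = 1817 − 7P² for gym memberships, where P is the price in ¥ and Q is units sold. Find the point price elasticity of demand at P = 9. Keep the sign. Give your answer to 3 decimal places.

-0.907

At P = 9, Q = 1250.
dQ/dP = −14P = -126.
ε = (dQ/dP)(P/Q) = (-126)(9/1250).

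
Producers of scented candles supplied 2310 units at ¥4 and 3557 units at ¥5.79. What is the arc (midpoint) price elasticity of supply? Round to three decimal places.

ΔQ = 3557 − 2310 = 1247; ΔP = 5.79 − 4 = 1.79.
Midpoints: P̄ = 4.89, Q̄ = 2933.5.
ε_s = (ΔQ/ΔP)(P̄/Q̄) = (1247/1.79)(4.89/2933.5).

1.162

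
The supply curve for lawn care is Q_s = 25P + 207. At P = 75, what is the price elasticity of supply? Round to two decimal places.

At P = 75, Q_s = 2082.
dQ_s/dP = 25.
ε_s = (dQ_s/dP)(P/Q_s) = (25)(75/2082).

0.90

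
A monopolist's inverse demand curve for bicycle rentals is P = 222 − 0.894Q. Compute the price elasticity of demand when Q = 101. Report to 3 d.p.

At Q = 101, P = 222 − 0.894(101) = 131.71.
dP/dQ = −0.894, so dQ/dP = 1/(−0.894) = -1.119.
ε = (dQ/dP)(P/Q) = (-1.119)(131.71/101).

-1.459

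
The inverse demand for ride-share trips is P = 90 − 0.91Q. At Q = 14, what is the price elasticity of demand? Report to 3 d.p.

At Q = 14, P = 90 − 0.91(14) = 77.26.
dP/dQ = −0.91, so dQ/dP = 1/(−0.91) = -1.099.
ε = (dQ/dP)(P/Q) = (-1.099)(77.26/14).

-6.064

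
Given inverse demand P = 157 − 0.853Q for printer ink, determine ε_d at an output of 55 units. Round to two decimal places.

-2.35

At Q = 55, P = 157 − 0.853(55) = 110.09.
dP/dQ = −0.853, so dQ/dP = 1/(−0.853) = -1.172.
ε = (dQ/dP)(P/Q) = (-1.172)(110.09/55).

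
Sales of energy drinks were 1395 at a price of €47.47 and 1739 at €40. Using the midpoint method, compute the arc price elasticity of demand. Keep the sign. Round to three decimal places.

ΔQ = 1739 − 1395 = 344; ΔP = 40 − 47.47 = -7.47.
Midpoints: P̄ = 43.73, Q̄ = 1567.0.
ε = (ΔQ/ΔP)(P̄/Q̄) = (344/-7.47)(43.73/1567.0).

-1.285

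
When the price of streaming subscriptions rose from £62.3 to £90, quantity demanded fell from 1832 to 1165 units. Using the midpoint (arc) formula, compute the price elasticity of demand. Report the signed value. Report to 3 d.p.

ΔQ = 1165 − 1832 = -667; ΔP = 90 − 62.3 = 27.7.
Midpoints: P̄ = 76.15, Q̄ = 1498.5.
ε = (ΔQ/ΔP)(P̄/Q̄) = (-667/27.7)(76.15/1498.5).

-1.224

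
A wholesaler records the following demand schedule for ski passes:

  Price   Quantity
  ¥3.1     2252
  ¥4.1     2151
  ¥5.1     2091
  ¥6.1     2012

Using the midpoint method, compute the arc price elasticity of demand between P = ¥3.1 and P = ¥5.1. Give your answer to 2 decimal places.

At P = 3.1, Q = 2252; at P = 5.1, Q = 2091.
ΔQ = -161, ΔP = 2.0. Midpoints: P̄ = 4.10, Q̄ = 2171.5.
ε = (ΔQ/ΔP)(P̄/Q̄) = (-161/2.0)(4.10/2171.5).

-0.15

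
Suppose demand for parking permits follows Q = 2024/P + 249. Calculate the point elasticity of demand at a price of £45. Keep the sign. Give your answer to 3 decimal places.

-0.153

At P = 45, Q = 293.978.
dQ/dP = −2024/P² = -1.000.
ε = (dQ/dP)(P/Q) = (-1.000)(45/293.978).
|ε| < 1, so demand is inelastic at this price.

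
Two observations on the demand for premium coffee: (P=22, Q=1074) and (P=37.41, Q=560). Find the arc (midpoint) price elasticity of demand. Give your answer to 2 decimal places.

ΔQ = 560 − 1074 = -514; ΔP = 37.41 − 22 = 15.41.
Midpoints: P̄ = 29.70, Q̄ = 817.0.
ε = (ΔQ/ΔP)(P̄/Q̄) = (-514/15.41)(29.70/817.0).

-1.21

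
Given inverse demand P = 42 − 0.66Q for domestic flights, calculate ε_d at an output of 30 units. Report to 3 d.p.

At Q = 30, P = 42 − 0.66(30) = 22.20.
dP/dQ = −0.66, so dQ/dP = 1/(−0.66) = -1.515.
ε = (dQ/dP)(P/Q) = (-1.515)(22.20/30).

-1.121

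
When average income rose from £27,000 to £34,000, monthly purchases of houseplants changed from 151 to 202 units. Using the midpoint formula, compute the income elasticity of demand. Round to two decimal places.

1.26

ΔQ = 51, ΔI = 7000. Midpoints: Ī = 30,500, Q̄ = 176.5.
ε_I = (ΔQ/ΔI)(Ī/Q̄) = (51/7000)(30500/176.5).
ε_I > 0, so the good is normal.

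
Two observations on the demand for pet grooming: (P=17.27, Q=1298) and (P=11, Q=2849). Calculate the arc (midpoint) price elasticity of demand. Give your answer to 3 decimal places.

ΔQ = 2849 − 1298 = 1551; ΔP = 11 − 17.27 = -6.27.
Midpoints: P̄ = 14.13, Q̄ = 2073.5.
ε = (ΔQ/ΔP)(P̄/Q̄) = (1551/-6.27)(14.13/2073.5).

-1.686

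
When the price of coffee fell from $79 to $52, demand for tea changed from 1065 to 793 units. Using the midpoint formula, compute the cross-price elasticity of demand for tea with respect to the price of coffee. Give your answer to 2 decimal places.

0.71

ΔQ_x = 793 − 1065 = -272; ΔP_y = 52 − 79 = -27.
Midpoints: P̄_y = 65.50, Q̄_x = 929.0.
ε_xy = (ΔQ_x/ΔP_y)(P̄_y/Q̄_x) = (-272/-27)(65.50/929.0).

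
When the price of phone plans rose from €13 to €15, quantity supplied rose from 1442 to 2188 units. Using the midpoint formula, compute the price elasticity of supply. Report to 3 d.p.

ΔQ = 2188 − 1442 = 746; ΔP = 15 − 13 = 2.
Midpoints: P̄ = 14.00, Q̄ = 1815.0.
ε_s = (ΔQ/ΔP)(P̄/Q̄) = (746/2)(14.00/1815.0).

2.877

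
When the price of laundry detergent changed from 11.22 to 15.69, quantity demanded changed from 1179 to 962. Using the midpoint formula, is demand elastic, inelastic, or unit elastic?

inelastic

Arc ε ≈ -0.610.
|ε| = 0.61 < 1.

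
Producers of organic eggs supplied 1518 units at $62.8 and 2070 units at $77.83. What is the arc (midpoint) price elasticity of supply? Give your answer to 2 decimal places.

1.44

ΔQ = 2070 − 1518 = 552; ΔP = 77.83 − 62.8 = 15.03.
Midpoints: P̄ = 70.31, Q̄ = 1794.0.
ε_s = (ΔQ/ΔP)(P̄/Q̄) = (552/15.03)(70.31/1794.0).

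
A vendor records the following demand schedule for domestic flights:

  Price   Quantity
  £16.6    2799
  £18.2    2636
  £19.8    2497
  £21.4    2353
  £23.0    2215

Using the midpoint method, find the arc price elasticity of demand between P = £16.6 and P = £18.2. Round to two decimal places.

At P = 16.6, Q = 2799; at P = 18.2, Q = 2636.
ΔQ = -163, ΔP = 1.6. Midpoints: P̄ = 17.40, Q̄ = 2717.5.
ε = (ΔQ/ΔP)(P̄/Q̄) = (-163/1.6)(17.40/2717.5).

-0.65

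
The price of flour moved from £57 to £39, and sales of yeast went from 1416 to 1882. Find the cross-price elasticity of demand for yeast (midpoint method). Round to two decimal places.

ΔQ_x = 1882 − 1416 = 466; ΔP_y = 39 − 57 = -18.
Midpoints: P̄_y = 48.00, Q̄_x = 1649.0.
ε_xy = (ΔQ_x/ΔP_y)(P̄_y/Q̄_x) = (466/-18)(48.00/1649.0).
ε_xy < 0, so the goods are complements.

-0.75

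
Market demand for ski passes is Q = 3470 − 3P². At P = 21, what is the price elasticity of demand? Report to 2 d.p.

-1.23

At P = 21, Q = 2147.
dQ/dP = −6P = -126.
ε = (dQ/dP)(P/Q) = (-126)(21/2147).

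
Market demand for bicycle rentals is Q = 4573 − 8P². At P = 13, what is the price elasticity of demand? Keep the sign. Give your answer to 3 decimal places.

-0.839

At P = 13, Q = 3221.
dQ/dP = −16P = -208.
ε = (dQ/dP)(P/Q) = (-208)(13/3221).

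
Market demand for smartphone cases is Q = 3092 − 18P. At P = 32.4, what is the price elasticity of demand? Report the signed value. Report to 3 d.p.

At P = 32.4, Q = 2508.800.
dQ/dP = −18.
ε = (dQ/dP)(P/Q) = (-18)(32.4/2508.800).
|ε| < 1, so demand is inelastic at this price.

-0.232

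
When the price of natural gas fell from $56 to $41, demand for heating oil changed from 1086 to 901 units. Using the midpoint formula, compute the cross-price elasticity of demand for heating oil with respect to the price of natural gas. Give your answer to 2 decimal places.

ΔQ_x = 901 − 1086 = -185; ΔP_y = 41 − 56 = -15.
Midpoints: P̄_y = 48.50, Q̄_x = 993.5.
ε_xy = (ΔQ_x/ΔP_y)(P̄_y/Q̄_x) = (-185/-15)(48.50/993.5).

0.60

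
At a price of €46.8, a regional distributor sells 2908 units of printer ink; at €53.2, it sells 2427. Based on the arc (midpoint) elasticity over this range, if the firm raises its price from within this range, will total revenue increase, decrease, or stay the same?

Arc ε = (-481/6.4)(50.00/2667.5) ≈ -1.409.
|ε| = 1.41 > 1, so demand is elastic. A price rise therefore reduces total revenue.

decrease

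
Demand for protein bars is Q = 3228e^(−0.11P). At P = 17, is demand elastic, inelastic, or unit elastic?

Q = 497.511, dQ/dP = -54.726.
ε = (dQ/dP)(P/Q) ≈ -1.870.
|ε| = 1.87 > 1.

elastic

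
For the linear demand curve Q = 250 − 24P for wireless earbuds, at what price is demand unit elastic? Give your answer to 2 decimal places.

5.21

For linear demand Q = a − bP, ε = −bP/(a − bP). |ε| = 1 when bP = a − bP, i.e. P = a/(2b).
P = 250/(2·24) = 250/48 = 5.2083.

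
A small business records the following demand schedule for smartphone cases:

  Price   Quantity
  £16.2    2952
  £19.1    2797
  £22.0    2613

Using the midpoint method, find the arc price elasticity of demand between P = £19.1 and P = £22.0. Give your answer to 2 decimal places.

-0.48

At P = 19.1, Q = 2797; at P = 22.0, Q = 2613.
ΔQ = -184, ΔP = 2.9. Midpoints: P̄ = 20.55, Q̄ = 2705.0.
ε = (ΔQ/ΔP)(P̄/Q̄) = (-184/2.9)(20.55/2705.0).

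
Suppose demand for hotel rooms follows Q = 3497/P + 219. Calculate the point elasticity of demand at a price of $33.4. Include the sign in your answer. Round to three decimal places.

-0.323

At P = 33.4, Q = 323.701.
dQ/dP = −3497/P² = -3.135.
ε = (dQ/dP)(P/Q) = (-3.135)(33.4/323.701).
|ε| < 1, so demand is inelastic at this price.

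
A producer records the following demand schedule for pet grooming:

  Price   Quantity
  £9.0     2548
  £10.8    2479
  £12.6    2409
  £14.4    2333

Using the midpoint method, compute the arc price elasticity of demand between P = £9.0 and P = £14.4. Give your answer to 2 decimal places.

-0.19

At P = 9.0, Q = 2548; at P = 14.4, Q = 2333.
ΔQ = -215, ΔP = 5.4. Midpoints: P̄ = 11.70, Q̄ = 2440.5.
ε = (ΔQ/ΔP)(P̄/Q̄) = (-215/5.4)(11.70/2440.5).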